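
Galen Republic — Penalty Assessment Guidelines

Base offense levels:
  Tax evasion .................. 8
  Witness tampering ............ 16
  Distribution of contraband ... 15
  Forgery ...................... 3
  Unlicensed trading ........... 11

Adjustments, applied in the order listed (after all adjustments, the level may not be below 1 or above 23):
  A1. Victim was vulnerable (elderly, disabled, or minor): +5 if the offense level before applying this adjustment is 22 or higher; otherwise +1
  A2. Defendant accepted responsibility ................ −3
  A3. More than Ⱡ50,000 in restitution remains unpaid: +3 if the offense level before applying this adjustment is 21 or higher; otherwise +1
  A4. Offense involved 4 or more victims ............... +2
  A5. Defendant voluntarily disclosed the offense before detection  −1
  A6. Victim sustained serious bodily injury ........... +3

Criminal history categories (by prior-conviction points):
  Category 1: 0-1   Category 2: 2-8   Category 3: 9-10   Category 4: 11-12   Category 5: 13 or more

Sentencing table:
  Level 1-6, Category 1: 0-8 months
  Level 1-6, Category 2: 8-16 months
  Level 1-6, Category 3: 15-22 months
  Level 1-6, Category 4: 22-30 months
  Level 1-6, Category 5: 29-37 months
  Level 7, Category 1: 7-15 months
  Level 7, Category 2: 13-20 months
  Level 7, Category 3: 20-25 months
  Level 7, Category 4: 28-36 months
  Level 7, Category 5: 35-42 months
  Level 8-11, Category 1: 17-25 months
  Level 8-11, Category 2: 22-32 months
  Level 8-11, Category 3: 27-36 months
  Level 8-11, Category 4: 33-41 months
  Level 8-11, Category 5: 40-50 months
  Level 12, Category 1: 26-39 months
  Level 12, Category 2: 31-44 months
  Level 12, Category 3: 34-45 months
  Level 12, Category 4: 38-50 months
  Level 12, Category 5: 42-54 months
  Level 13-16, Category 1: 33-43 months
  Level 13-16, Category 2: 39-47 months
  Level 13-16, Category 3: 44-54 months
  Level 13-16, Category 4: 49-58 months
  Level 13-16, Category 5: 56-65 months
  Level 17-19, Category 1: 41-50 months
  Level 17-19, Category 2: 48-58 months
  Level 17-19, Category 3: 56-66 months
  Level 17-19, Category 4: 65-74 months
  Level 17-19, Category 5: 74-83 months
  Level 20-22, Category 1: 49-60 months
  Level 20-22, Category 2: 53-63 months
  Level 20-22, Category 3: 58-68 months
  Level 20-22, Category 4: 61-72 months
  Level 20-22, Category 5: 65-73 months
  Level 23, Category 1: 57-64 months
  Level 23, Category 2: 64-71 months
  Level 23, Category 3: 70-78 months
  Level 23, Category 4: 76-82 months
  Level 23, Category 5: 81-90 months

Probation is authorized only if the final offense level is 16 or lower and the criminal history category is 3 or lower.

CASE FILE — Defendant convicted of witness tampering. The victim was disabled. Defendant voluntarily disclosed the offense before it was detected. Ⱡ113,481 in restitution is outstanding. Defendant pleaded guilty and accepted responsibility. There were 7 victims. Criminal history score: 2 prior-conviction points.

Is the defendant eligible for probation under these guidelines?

Yes

Base offense level for witness tampering: 16.
A1 applies (level before this adjustment is 16 < 22, so +1): 16 + 1 = 17.
A2 applies: 17 − 3 = 14.
A3 applies (level before this adjustment is 14 < 21, so +1): 14 + 1 = 15.
A4 applies: 15 + 2 = 17.
A5 applies: 17 − 1 = 16.
A6 does not apply.
Final offense level: 16.
Criminal history: 2 prior points → Category 2 (2-8).
Level 16 falls in the 13-16 band.
Grid: Level 13-16 × Category 2 = 39-47 months.
Probation check: level 16 ≤ 16 and category 2 ≤ 3 → eligible.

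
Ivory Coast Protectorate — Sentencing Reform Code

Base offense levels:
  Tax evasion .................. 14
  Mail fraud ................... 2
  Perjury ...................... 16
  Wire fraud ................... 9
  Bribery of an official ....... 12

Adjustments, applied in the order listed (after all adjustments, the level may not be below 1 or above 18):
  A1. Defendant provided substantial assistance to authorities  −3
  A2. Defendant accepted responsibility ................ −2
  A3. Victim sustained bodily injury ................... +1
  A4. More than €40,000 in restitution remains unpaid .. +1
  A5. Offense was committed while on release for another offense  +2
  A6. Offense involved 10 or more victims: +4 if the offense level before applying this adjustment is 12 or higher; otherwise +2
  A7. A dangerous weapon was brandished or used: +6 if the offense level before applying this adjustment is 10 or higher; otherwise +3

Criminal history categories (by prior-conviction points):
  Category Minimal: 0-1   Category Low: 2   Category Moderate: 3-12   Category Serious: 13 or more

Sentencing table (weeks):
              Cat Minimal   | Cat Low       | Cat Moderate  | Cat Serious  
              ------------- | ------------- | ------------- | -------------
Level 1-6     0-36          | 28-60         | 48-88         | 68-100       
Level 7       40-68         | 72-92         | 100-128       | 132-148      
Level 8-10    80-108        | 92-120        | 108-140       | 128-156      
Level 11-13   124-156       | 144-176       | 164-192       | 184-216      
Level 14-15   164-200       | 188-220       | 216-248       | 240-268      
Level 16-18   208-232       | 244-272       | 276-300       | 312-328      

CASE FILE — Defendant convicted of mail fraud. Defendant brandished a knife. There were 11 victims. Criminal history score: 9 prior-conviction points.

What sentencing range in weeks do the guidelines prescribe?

Base offense level for mail fraud: 2.
A2 does not apply.
A4 does not apply.
A6 applies (level before this adjustment is 2 < 12, so +2): 2 + 2 = 4.
A7 applies (level before this adjustment is 4 < 10, so +3): 4 + 3 = 7.
Final offense level: 7.
Criminal history: 9 prior points → Category Moderate (3-12).
Level 7 falls in the 7 band.
Grid: Level 7 × Category Moderate = 100-128 weeks.

100-128 weeks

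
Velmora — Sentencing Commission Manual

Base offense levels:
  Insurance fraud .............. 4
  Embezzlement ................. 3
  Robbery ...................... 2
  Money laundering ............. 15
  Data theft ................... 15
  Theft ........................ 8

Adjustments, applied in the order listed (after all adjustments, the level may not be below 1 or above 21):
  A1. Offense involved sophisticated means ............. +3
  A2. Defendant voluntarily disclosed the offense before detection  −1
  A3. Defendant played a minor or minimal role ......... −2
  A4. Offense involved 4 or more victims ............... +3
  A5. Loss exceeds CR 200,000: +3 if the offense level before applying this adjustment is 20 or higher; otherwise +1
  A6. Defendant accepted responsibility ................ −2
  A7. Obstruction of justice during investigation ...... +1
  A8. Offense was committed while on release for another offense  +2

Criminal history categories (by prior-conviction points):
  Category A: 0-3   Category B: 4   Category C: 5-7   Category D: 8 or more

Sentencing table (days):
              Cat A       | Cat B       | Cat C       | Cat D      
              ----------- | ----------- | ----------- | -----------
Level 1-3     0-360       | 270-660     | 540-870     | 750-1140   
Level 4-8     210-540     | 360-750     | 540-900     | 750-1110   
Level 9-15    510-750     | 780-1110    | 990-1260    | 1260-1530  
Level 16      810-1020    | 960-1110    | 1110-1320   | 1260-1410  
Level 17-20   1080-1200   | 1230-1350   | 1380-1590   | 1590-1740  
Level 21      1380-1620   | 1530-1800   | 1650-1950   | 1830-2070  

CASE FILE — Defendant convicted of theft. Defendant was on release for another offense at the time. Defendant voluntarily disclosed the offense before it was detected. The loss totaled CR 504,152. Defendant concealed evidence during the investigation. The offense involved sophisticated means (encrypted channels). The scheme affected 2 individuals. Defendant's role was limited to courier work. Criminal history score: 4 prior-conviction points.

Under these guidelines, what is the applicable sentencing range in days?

780-1110 days

Base offense level for theft: 8.
A1 applies: 8 + 3 = 11.
A2 applies: 11 − 1 = 10.
A3 applies: 10 − 2 = 8.
A5 applies (level before this adjustment is 8 < 20, so +1): 8 + 1 = 9.
A7 applies: 9 + 1 = 10.
A8 applies: 10 + 2 = 12.
Final offense level: 12.
Criminal history: 4 prior points → Category B (4).
Level 12 falls in the 9-15 band.
Grid: Level 9-15 × Category B = 780-1110 days.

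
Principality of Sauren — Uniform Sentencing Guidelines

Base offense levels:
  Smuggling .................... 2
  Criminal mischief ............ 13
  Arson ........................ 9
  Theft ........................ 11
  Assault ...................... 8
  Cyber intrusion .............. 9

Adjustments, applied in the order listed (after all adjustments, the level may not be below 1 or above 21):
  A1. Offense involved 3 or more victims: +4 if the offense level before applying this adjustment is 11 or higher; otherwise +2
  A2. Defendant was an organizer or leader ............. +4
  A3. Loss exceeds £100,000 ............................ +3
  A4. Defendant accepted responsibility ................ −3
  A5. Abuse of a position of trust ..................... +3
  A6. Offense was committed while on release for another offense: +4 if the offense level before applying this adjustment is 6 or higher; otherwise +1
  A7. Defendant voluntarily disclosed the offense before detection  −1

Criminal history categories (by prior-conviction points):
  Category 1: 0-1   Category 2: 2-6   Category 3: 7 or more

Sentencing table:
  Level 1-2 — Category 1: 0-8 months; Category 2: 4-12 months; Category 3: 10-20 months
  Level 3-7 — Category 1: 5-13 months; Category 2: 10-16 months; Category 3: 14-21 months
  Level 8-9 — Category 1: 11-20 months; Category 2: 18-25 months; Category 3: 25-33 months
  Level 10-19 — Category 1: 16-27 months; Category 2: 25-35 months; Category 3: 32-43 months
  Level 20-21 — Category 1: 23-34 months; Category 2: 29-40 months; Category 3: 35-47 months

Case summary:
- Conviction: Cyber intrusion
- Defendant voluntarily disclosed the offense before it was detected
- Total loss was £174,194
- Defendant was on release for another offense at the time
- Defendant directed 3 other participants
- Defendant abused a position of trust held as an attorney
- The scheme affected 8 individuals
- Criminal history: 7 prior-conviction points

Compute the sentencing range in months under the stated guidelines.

Base offense level for cyber intrusion: 9.
A1 applies (level before this adjustment is 9 < 11, so +2): 9 + 2 = 11.
A2 applies: 11 + 4 = 15.
A3 applies: 15 + 3 = 18.
A4 does not apply.
A5 applies: 18 + 3 = 21.
A6 applies (level before this adjustment is 21 ≥ 6, so +4): 21 + 4 = 25.
A7 applies: 25 − 1 = 24.
Level 24 exceeds the maximum of 21; capped at 21.
Final offense level: 21.
Criminal history: 7 prior points → Category 3 (7+).
Level 21 falls in the 20-21 band.
Grid: Level 20-21 × Category 3 = 35-47 months.

35-47 months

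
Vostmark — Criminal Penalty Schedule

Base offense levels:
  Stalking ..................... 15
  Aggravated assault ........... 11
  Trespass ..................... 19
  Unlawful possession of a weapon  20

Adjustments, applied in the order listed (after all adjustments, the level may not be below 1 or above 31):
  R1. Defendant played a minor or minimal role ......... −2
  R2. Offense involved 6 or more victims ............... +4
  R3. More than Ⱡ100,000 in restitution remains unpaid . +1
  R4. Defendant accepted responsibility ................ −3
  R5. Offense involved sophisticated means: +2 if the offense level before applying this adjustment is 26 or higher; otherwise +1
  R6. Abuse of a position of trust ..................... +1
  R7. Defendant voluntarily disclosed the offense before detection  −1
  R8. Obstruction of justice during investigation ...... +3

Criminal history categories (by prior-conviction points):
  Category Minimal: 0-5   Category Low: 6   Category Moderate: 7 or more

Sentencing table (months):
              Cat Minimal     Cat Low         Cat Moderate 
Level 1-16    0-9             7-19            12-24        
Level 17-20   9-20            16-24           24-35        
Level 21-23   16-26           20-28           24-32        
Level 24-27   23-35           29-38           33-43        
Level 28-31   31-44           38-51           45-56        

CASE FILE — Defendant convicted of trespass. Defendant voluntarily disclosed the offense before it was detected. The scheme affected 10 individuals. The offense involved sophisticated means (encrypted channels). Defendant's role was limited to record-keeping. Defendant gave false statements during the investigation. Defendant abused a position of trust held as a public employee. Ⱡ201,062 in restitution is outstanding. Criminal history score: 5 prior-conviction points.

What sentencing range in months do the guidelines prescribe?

Base offense level for trespass: 19.
R1 applies: 19 − 2 = 17.
R2 applies: 17 + 4 = 21.
R3 applies: 21 + 1 = 22.
R4 does not apply.
R5 applies (level before this adjustment is 22 < 26, so +1): 22 + 1 = 23.
R6 applies: 23 + 1 = 24.
R7 applies: 24 − 1 = 23.
R8 applies: 23 + 3 = 26.
Final offense level: 26.
Criminal history: 5 prior points → Category Minimal (0-5).
Level 26 falls in the 24-27 band.
Grid: Level 24-27 × Category Minimal = 23-35 months.

23-35 months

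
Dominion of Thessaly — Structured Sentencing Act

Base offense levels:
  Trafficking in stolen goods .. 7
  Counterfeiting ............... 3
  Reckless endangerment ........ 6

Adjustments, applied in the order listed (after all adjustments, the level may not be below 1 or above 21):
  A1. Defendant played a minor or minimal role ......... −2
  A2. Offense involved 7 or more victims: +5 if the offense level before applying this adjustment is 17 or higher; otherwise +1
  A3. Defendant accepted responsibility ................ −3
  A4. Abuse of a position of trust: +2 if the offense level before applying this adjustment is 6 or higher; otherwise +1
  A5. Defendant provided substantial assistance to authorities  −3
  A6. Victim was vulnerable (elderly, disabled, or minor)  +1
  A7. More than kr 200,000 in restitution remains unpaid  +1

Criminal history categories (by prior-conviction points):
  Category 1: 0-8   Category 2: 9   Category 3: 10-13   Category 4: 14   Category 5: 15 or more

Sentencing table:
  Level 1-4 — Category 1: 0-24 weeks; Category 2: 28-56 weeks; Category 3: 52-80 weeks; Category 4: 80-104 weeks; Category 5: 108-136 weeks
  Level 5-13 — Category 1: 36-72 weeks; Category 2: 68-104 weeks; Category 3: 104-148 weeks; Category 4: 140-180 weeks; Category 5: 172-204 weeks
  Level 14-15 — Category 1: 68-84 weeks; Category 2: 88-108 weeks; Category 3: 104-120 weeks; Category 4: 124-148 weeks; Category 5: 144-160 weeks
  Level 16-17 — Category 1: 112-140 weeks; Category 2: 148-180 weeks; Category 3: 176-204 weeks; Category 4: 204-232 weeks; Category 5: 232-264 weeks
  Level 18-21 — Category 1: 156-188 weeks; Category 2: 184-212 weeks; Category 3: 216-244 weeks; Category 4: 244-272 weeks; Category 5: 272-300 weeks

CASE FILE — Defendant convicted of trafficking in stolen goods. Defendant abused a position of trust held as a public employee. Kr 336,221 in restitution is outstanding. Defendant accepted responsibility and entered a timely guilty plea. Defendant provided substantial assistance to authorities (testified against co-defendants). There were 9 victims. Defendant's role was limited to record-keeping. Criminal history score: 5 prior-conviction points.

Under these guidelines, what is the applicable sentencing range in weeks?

0-24 weeks

Base offense level for trafficking in stolen goods: 7.
A1 applies: 7 − 2 = 5.
A2 applies (level before this adjustment is 5 < 17, so +1): 5 + 1 = 6.
A3 applies: 6 − 3 = 3.
A4 applies (level before this adjustment is 3 < 6, so +1): 3 + 1 = 4.
A5 applies: 4 − 3 = 1.
A7 applies: 1 + 1 = 2.
Final offense level: 2.
Criminal history: 5 prior points → Category 1 (0-8).
Level 2 falls in the 1-4 band.
Grid: Level 1-4 × Category 1 = 0-24 weeks.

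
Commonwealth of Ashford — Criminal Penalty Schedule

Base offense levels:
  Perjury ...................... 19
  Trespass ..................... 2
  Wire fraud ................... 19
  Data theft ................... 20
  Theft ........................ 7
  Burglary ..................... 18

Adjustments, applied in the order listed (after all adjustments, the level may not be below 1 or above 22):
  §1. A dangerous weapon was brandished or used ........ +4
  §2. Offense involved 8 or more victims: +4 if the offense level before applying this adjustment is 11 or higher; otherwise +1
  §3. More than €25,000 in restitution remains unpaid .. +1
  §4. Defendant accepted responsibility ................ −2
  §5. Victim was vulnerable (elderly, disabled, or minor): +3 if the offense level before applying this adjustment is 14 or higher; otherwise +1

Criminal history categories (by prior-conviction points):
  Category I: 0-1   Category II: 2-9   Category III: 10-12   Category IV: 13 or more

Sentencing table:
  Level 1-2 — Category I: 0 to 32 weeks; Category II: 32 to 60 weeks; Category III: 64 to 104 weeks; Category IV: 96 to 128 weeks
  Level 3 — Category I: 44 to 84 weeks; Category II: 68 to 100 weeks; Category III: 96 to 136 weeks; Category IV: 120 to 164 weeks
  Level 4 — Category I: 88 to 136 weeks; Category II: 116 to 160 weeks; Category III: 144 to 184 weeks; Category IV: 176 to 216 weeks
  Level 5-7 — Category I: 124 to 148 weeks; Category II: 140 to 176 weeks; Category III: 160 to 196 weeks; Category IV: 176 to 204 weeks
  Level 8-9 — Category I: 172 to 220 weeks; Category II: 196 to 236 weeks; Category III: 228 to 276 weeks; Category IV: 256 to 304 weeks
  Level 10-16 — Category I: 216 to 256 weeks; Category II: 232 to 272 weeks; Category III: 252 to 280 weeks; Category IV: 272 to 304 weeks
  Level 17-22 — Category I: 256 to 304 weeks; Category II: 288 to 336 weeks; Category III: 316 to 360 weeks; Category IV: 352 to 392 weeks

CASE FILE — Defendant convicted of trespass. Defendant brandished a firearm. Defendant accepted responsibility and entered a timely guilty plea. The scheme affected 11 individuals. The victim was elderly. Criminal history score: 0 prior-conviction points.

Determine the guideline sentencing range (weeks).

124-148 weeks

Base offense level for trespass: 2.
§1 applies: 2 + 4 = 6.
§2 applies (level before this adjustment is 6 < 11, so +1): 6 + 1 = 7.
§3 does not apply.
§4 applies: 7 − 2 = 5.
§5 applies (level before this adjustment is 5 < 14, so +1): 5 + 1 = 6.
Final offense level: 6.
Criminal history: 0 prior points → Category I (0-1).
Level 6 falls in the 5-7 band.
Grid: Level 5-7 × Category I = 124-148 weeks.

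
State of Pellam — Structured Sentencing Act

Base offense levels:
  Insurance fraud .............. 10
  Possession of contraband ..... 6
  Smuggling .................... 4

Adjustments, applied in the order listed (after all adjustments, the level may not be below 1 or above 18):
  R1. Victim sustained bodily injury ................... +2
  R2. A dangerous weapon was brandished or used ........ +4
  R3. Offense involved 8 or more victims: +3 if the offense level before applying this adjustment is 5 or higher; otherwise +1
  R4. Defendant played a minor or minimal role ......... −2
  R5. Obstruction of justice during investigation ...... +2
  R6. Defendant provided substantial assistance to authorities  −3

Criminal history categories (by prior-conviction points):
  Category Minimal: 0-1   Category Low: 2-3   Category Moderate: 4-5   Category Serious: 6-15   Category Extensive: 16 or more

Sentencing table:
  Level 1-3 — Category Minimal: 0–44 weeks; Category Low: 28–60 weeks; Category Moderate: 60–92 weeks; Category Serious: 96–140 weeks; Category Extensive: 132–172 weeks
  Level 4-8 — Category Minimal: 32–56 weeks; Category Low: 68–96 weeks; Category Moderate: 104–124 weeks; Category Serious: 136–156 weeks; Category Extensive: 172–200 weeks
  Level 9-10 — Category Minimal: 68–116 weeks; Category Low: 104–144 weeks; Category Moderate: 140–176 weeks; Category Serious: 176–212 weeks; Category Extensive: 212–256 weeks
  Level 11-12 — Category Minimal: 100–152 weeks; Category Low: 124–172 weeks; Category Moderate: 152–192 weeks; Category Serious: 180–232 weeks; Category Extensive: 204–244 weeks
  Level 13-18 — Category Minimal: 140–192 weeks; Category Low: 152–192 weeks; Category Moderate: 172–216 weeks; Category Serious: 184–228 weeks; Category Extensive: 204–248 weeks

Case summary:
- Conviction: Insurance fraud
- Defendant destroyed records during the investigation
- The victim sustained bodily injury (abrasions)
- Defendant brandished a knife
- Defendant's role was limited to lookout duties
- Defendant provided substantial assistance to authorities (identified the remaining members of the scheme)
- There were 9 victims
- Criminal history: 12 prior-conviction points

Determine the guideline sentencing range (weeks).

Base offense level for insurance fraud: 10.
R1 applies: 10 + 2 = 12.
R2 applies: 12 + 4 = 16.
R3 applies (level before this adjustment is 16 ≥ 5, so +3): 16 + 3 = 19.
R4 applies: 19 − 2 = 17.
R5 applies: 17 + 2 = 19.
R6 applies: 19 − 3 = 16.
Final offense level: 16.
Criminal history: 12 prior points → Category Serious (6-15).
Level 16 falls in the 13-18 band.
Grid: Level 13-18 × Category Serious = 184-228 weeks.

184-228 weeks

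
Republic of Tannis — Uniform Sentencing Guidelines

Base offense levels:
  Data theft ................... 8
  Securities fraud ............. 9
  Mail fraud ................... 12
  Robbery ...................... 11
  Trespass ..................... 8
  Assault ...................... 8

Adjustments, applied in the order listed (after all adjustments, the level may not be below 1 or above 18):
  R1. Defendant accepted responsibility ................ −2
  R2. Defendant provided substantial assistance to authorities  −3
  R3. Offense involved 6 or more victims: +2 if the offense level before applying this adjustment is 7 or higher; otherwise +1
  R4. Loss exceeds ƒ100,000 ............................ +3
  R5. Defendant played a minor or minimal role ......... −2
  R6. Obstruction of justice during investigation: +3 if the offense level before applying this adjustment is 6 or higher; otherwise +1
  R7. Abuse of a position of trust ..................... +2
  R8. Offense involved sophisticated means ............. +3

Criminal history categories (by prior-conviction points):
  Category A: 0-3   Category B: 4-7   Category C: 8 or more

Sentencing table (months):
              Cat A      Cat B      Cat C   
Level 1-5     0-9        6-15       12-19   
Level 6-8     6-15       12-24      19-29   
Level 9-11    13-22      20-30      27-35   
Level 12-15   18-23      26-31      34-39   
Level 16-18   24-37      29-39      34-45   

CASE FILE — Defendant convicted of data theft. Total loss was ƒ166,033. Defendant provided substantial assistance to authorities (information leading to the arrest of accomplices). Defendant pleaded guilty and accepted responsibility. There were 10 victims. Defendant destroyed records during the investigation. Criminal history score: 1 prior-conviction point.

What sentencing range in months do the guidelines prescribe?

13-22 months

Base offense level for data theft: 8.
R1 applies: 8 − 2 = 6.
R2 applies: 6 − 3 = 3.
R3 applies (level before this adjustment is 3 < 7, so +1): 3 + 1 = 4.
R4 applies: 4 + 3 = 7.
R5 does not apply.
R6 applies (level before this adjustment is 7 ≥ 6, so +3): 7 + 3 = 10.
Final offense level: 10.
Criminal history: 1 prior point → Category A (0-3).
Level 10 falls in the 9-11 band.
Grid: Level 9-11 × Category A = 13-22 months.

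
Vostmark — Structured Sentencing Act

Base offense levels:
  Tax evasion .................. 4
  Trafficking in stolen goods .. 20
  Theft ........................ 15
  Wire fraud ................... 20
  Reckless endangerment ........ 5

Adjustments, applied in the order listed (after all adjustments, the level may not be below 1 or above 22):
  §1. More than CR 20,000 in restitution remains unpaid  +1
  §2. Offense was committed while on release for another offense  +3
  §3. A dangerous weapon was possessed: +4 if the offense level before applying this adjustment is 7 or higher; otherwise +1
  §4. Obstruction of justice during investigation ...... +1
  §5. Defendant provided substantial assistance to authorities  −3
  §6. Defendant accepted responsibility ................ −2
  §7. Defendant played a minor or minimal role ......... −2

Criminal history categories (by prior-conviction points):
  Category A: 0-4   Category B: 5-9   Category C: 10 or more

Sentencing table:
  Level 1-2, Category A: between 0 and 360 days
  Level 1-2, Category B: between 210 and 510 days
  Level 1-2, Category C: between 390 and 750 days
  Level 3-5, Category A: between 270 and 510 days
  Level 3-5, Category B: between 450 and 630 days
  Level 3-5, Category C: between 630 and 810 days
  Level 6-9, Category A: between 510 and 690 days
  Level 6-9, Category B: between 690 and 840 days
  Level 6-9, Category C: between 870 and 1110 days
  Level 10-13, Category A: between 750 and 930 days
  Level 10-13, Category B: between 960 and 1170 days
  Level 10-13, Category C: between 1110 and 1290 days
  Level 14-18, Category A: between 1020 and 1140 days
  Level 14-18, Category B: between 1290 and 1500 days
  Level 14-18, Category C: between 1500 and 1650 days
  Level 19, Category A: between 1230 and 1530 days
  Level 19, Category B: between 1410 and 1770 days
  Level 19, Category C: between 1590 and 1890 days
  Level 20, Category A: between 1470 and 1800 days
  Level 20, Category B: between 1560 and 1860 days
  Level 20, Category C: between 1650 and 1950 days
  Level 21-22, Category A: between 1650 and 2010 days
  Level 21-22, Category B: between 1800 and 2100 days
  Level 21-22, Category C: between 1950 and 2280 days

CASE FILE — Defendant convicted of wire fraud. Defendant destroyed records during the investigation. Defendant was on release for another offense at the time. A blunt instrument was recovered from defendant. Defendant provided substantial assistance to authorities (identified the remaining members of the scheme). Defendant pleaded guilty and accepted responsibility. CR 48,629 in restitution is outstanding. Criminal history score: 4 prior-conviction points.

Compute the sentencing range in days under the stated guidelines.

1650-2010 days

Base offense level for wire fraud: 20.
§1 applies: 20 + 1 = 21.
§2 applies: 21 + 3 = 24.
§3 applies (level before this adjustment is 24 ≥ 7, so +4): 24 + 4 = 28.
§4 applies: 28 + 1 = 29.
§5 applies: 29 − 3 = 26.
§6 applies: 26 − 2 = 24.
Level 24 exceeds the maximum of 22; capped at 22.
Final offense level: 22.
Criminal history: 4 prior points → Category A (0-4).
Level 22 falls in the 21-22 band.
Grid: Level 21-22 × Category A = 1650-2010 days.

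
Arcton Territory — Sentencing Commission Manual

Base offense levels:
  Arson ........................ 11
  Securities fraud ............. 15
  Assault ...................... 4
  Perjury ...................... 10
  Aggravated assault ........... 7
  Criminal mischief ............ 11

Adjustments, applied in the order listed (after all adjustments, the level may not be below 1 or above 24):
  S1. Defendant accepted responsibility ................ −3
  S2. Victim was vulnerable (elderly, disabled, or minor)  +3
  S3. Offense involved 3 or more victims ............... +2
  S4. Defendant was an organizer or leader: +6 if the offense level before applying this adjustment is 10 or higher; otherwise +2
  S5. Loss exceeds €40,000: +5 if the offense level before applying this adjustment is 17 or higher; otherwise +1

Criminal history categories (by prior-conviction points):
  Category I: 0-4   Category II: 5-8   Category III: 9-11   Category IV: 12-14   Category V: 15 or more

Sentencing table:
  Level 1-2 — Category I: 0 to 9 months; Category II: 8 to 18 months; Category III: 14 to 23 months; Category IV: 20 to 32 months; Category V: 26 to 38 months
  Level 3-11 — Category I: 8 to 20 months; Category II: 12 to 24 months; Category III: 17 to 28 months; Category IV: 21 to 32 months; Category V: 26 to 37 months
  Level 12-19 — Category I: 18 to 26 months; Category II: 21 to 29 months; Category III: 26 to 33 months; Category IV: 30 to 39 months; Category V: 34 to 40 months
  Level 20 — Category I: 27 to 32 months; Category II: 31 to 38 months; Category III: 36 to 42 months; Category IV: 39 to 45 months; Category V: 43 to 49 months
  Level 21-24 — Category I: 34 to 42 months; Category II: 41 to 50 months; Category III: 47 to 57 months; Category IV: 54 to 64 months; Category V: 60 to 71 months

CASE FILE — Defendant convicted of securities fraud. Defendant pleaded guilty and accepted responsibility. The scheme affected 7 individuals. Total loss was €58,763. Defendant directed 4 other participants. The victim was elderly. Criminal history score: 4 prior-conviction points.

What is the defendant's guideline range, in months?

34-42 months

Base offense level for securities fraud: 15.
S1 applies: 15 − 3 = 12.
S2 applies: 12 + 3 = 15.
S3 applies: 15 + 2 = 17.
S4 applies (level before this adjustment is 17 ≥ 10, so +6): 17 + 6 = 23.
S5 applies (level before this adjustment is 23 ≥ 17, so +5): 23 + 5 = 28.
Level 28 exceeds the maximum of 24; capped at 24.
Final offense level: 24.
Criminal history: 4 prior points → Category I (0-4).
Level 24 falls in the 21-24 band.
Grid: Level 21-24 × Category I = 34-42 months.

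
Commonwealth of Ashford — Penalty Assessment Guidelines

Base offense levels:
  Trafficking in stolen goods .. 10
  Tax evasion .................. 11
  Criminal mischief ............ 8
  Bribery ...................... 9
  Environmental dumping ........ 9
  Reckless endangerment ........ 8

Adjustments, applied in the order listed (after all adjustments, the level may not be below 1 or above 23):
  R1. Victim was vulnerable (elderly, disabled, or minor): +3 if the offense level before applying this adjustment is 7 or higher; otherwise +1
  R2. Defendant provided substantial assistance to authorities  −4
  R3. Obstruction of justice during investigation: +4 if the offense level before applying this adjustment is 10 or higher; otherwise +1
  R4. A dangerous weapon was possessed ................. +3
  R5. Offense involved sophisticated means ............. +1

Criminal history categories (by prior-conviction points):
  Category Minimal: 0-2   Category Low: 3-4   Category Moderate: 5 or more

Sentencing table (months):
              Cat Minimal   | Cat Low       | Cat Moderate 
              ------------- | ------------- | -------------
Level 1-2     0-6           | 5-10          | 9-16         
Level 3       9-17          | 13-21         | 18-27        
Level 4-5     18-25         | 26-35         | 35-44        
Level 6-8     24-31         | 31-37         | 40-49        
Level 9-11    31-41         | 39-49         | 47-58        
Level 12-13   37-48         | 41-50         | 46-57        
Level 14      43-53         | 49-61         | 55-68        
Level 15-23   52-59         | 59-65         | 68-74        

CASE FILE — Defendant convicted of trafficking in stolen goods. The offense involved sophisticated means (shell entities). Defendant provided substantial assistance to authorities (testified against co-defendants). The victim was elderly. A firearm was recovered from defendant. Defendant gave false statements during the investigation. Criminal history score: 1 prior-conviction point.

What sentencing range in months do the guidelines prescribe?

Base offense level for trafficking in stolen goods: 10.
R1 applies (level before this adjustment is 10 ≥ 7, so +3): 10 + 3 = 13.
R2 applies: 13 − 4 = 9.
R3 applies (level before this adjustment is 9 < 10, so +1): 9 + 1 = 10.
R4 applies: 10 + 3 = 13.
R5 applies: 13 + 1 = 14.
Final offense level: 14.
Criminal history: 1 prior point → Category Minimal (0-2).
Level 14 falls in the 14 band.
Grid: Level 14 × Category Minimal = 43-53 months.

43-53 months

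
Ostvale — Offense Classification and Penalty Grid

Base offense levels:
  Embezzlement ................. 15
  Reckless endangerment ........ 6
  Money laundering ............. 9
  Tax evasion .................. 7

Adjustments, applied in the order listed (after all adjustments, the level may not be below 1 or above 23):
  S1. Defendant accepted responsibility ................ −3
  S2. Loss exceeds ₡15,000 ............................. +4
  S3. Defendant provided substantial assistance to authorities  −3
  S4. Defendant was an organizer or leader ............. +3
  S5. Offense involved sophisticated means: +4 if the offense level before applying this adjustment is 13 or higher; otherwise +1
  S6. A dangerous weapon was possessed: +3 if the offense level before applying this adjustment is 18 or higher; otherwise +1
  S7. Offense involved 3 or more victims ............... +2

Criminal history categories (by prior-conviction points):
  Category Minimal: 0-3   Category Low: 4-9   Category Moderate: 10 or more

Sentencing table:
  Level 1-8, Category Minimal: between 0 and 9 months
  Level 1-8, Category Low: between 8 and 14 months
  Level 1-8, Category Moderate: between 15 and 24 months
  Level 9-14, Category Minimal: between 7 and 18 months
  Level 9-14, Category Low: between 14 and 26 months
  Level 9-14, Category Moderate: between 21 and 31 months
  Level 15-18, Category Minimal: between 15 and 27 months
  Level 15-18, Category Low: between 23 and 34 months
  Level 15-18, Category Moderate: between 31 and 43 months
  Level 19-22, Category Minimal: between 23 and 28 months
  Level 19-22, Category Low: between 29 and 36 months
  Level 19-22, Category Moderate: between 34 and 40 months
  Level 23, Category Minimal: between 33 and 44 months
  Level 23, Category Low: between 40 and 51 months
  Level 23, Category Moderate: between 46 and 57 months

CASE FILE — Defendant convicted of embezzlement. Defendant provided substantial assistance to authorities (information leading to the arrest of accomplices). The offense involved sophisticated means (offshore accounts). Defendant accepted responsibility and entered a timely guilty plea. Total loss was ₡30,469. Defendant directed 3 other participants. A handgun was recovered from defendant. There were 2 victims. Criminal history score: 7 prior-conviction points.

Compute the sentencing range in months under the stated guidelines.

Base offense level for embezzlement: 15.
S1 applies: 15 − 3 = 12.
S2 applies: 12 + 4 = 16.
S3 applies: 16 − 3 = 13.
S4 applies: 13 + 3 = 16.
S5 applies (level before this adjustment is 16 ≥ 13, so +4): 16 + 4 = 20.
S6 applies (level before this adjustment is 20 ≥ 18, so +3): 20 + 3 = 23.
Final offense level: 23.
Criminal history: 7 prior points → Category Low (4-9).
Level 23 falls in the 23 band.
Grid: Level 23 × Category Low = 40-51 months.

40-51 months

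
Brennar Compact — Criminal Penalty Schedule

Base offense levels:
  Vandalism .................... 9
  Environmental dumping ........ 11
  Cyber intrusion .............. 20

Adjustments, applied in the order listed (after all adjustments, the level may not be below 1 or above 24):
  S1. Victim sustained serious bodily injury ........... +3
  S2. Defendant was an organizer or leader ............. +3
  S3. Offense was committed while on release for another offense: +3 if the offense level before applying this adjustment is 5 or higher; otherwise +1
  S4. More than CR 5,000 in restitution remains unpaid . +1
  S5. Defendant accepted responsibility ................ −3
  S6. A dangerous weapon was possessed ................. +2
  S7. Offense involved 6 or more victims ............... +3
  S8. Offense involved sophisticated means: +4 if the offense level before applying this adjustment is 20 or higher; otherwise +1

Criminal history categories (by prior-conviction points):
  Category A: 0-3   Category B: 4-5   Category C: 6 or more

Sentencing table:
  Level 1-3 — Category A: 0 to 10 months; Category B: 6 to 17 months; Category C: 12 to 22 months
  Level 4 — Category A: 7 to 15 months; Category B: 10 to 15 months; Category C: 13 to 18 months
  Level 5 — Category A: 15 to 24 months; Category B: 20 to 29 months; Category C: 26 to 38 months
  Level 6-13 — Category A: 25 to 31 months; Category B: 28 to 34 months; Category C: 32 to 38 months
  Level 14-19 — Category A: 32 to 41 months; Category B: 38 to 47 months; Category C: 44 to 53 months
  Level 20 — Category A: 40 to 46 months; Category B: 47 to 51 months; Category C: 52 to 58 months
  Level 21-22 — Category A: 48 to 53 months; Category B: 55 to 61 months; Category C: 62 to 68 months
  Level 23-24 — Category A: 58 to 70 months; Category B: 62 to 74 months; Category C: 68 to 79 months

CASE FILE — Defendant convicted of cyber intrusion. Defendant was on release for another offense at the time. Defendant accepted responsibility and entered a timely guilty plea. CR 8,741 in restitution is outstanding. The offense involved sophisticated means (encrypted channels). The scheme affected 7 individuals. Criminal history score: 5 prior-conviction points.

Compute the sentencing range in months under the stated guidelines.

Base offense level for cyber intrusion: 20.
S2 does not apply.
S3 applies (level before this adjustment is 20 ≥ 5, so +3): 20 + 3 = 23.
S4 applies: 23 + 1 = 24.
S5 applies: 24 − 3 = 21.
S6 does not apply.
S7 applies: 21 + 3 = 24.
S8 applies (level before this adjustment is 24 ≥ 20, so +4): 24 + 4 = 28.
Level 28 exceeds the maximum of 24; capped at 24.
Final offense level: 24.
Criminal history: 5 prior points → Category B (4-5).
Level 24 falls in the 23-24 band.
Grid: Level 23-24 × Category B = 62-74 months.

62-74 months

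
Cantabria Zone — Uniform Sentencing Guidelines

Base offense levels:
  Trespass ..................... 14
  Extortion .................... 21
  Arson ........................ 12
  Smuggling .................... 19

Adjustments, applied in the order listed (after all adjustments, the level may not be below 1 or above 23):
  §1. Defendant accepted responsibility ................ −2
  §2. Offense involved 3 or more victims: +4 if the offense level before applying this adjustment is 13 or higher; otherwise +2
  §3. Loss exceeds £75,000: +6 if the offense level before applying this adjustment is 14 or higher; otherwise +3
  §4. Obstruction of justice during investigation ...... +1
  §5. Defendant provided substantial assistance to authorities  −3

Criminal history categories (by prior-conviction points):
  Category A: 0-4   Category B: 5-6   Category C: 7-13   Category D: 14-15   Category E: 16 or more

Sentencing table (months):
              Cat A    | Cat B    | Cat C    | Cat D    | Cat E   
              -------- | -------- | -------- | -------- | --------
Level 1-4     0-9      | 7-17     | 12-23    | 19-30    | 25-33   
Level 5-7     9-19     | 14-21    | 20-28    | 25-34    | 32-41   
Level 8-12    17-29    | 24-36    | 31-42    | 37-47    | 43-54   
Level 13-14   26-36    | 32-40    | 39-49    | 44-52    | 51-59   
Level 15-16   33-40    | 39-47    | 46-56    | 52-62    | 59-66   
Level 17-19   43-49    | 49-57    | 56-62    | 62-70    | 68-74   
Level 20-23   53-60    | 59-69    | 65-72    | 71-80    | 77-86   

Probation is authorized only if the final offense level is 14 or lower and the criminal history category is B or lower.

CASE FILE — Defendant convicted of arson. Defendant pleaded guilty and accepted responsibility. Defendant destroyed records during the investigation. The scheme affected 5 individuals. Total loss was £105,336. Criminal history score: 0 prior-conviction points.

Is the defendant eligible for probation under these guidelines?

Base offense level for arson: 12.
§1 applies: 12 − 2 = 10.
§2 applies (level before this adjustment is 10 < 13, so +2): 10 + 2 = 12.
§3 applies (level before this adjustment is 12 < 14, so +3): 12 + 3 = 15.
§4 applies: 15 + 1 = 16.
§5 does not apply.
Final offense level: 16.
Criminal history: 0 prior points → Category A (0-4).
Level 16 falls in the 15-16 band.
Grid: Level 15-16 × Category A = 33-40 months.
Probation check: level 16 > 14 and category A ≤ B → not eligible.

No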